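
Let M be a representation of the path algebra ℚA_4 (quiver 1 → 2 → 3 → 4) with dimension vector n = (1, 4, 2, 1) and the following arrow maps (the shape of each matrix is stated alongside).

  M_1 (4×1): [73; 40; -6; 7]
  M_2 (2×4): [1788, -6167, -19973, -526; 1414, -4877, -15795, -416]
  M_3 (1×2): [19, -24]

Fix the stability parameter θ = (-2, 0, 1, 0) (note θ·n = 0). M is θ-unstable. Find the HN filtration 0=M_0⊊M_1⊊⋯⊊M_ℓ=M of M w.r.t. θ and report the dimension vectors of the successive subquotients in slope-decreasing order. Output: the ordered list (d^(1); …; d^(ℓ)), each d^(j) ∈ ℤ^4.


Barcode: M ≅ I[1,2], I[2,2], I[2,3], I[2,4]. HN layers by μ_θ (4 steps, strictly decreasing):
  μ^(1)=1; μ^(2)=1/2; μ^(3)=0; μ^(4)=-2

((0, 0, 1, 0); (0, 0, 1, 1); (0, 4, 0, 0); (1, 0, 0, 0))


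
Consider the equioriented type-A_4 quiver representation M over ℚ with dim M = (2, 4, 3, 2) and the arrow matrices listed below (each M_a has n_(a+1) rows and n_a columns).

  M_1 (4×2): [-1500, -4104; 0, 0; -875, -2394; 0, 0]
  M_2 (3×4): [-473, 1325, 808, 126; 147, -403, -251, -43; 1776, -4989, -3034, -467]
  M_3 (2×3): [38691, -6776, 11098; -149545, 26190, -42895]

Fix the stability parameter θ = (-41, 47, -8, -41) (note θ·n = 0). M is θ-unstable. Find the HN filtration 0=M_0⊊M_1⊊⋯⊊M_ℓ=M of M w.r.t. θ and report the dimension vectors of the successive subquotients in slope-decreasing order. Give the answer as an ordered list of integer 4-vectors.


Interval decomposition of M: I[1,1], I[1,3], I[2,2], I[2,4]^2.
HN type (ℓ=4): μ^(1)=47; μ^(2)=39/2; μ^(3)=-2/3; μ^(4)=-41

((0, 1, 0, 0); (0, 1, 1, 0); (0, 2, 2, 2); (2, 0, 0, 0))


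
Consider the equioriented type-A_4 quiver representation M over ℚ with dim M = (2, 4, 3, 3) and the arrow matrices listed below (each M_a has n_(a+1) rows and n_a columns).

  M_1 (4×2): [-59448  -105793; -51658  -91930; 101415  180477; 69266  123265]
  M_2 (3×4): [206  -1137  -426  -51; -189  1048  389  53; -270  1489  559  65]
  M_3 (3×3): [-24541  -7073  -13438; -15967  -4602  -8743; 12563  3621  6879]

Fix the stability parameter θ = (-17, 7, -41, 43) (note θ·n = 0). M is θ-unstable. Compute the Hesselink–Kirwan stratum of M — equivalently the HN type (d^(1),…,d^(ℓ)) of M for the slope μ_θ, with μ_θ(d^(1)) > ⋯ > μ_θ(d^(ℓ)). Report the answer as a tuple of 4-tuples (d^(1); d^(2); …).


Interval decomposition of M: I[1,4]^2, I[2,2], I[2,4].
HN type (ℓ=3): μ^(1)=43; μ^(2)=7; μ^(3)=-17

((0, 0, 0, 3); (0, 1, 0, 0); (2, 3, 3, 0))


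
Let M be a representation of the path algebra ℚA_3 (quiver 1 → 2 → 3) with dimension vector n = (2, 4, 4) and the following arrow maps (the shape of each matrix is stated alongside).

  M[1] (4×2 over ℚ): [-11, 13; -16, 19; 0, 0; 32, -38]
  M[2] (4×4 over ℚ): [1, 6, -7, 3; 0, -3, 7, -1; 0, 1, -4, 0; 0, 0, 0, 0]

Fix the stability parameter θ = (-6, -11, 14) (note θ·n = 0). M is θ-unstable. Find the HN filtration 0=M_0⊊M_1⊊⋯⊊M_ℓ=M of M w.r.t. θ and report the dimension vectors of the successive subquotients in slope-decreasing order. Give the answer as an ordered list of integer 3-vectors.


Barcode: M ≅ I[1,3]^2, I[2,2], I[2,3], I[3,3]. HN layers by μ_θ (3 steps, strictly decreasing):
  μ^(1)=14; μ^(2)=-17/2; μ^(3)=-11

((0, 0, 4); (2, 2, 0); (0, 2, 0))


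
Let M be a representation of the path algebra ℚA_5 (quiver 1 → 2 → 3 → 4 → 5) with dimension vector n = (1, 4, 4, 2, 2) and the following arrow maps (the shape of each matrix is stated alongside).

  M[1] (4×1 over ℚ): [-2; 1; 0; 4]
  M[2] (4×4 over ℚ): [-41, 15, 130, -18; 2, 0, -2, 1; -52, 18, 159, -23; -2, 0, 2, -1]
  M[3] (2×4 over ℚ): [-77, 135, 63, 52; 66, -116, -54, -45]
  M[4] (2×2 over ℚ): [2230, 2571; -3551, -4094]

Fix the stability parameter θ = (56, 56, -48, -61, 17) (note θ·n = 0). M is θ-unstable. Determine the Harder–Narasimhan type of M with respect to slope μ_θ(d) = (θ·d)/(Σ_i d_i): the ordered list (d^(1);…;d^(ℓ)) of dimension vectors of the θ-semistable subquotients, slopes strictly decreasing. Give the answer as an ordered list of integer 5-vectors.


Barcode: M ≅ I[1,5], I[2,2], I[2,3], I[2,5], I[3,3]. HN layers by μ_θ (6 steps, strictly decreasing):
  μ^(1)=56; μ^(2)=17; μ^(3)=4; μ^(4)=3/4; μ^(5)=-53/3; μ^(6)=-48

((0, 1, 0, 0, 0); (0, 0, 0, 0, 2); (0, 1, 1, 0, 0); (1, 1, 1, 1, 0); (0, 1, 1, 1, 0); (0, 0, 1, 0, 0))


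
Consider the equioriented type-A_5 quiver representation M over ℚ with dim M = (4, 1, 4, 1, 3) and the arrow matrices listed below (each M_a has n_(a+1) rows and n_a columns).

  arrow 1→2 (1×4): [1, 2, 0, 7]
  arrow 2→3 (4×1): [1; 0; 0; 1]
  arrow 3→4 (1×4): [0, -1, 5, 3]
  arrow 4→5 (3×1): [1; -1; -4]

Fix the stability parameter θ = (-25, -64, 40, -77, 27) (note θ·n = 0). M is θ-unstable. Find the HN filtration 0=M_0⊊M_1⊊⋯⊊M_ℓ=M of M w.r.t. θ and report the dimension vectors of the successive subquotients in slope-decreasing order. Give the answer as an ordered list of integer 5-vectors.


Barcode: M ≅ I[1,1]^3, I[1,5], I[3,3]^3, I[5,5]^2. HN layers by μ_θ (5 steps, strictly decreasing):
  μ^(1)=40; μ^(2)=27; μ^(3)=-37/2; μ^(4)=-25; μ^(5)=-89/2

((0, 0, 3, 0, 0); (0, 0, 0, 0, 3); (0, 0, 1, 1, 0); (3, 0, 0, 0, 0); (1, 1, 0, 0, 0))


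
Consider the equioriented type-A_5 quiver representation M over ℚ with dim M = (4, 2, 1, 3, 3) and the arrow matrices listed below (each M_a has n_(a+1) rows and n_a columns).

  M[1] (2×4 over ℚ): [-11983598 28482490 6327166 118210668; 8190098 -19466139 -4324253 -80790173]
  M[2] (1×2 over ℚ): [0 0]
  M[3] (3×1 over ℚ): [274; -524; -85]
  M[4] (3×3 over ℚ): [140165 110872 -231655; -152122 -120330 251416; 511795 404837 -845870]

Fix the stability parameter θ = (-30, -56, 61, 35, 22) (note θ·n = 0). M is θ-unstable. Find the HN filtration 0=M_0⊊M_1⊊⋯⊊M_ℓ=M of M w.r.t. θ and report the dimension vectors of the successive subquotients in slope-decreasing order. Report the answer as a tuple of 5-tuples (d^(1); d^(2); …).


Via rank(M_{q-1}∘⋯∘M_p): M ≅ I[1,1]^2, I[1,2]^2, I[3,5], I[4,4], I[4,5], I[5,5].
μ_θ-semistable layers: μ^(1)=118/3; μ^(2)=35; μ^(3)=57/2; μ^(4)=22; μ^(5)=-30; μ^(6)=-43

((0, 0, 1, 1, 1); (0, 0, 0, 1, 0); (0, 0, 0, 1, 1); (0, 0, 0, 0, 1); (2, 0, 0, 0, 0); (2, 2, 0, 0, 0))


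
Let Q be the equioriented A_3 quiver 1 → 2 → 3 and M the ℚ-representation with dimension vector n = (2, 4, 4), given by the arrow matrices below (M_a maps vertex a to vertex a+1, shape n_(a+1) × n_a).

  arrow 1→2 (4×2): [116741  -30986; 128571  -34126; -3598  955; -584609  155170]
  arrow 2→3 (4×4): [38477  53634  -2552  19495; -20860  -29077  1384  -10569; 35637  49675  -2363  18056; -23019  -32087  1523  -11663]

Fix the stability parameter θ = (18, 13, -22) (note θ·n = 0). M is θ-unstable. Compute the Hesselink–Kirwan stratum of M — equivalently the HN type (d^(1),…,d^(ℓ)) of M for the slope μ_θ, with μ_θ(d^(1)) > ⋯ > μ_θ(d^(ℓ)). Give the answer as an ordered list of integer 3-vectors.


Via rank(M_{q-1}∘⋯∘M_p): M ≅ I[1,3]^2, I[2,3]^2.
μ_θ-semistable layers: μ^(1)=3; μ^(2)=-9/2

((2, 2, 2); (0, 2, 2))


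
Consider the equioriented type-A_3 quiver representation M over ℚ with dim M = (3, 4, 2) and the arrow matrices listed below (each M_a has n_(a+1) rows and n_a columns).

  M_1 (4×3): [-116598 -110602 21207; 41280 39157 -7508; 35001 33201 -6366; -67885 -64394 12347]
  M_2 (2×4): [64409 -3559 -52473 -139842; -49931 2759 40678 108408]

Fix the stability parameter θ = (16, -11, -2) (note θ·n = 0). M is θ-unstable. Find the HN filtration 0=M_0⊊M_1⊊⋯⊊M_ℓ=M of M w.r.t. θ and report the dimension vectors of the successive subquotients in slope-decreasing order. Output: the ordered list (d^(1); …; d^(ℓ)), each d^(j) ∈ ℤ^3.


Barcode: M ≅ I[1,2], I[1,3]^2, I[2,2]. HN layers by μ_θ (3 steps, strictly decreasing):
  μ^(1)=5/2; μ^(2)=1; μ^(3)=-11

((1, 1, 0); (2, 2, 2); (0, 1, 0))


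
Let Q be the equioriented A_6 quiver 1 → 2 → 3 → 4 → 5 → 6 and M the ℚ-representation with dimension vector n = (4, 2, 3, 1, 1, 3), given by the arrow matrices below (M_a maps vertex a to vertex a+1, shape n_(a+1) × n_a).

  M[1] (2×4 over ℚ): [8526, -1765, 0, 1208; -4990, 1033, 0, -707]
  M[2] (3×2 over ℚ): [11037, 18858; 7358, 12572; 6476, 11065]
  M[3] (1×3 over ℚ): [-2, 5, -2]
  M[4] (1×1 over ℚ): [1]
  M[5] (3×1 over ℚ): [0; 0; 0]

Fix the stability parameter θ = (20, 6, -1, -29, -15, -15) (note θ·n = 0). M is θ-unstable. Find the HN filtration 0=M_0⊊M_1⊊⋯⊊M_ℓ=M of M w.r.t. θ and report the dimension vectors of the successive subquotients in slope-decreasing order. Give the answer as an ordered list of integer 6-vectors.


Via rank(M_{q-1}∘⋯∘M_p): M ≅ I[1,1]^2, I[1,3], I[1,5], I[3,3], I[6,6]^3.
μ_θ-semistable layers: μ^(1)=20; μ^(2)=25/3; μ^(3)=-1; μ^(4)=-19/5; μ^(5)=-15

((2, 0, 0, 0, 0, 0); (1, 1, 1, 0, 0, 0); (0, 0, 1, 0, 0, 0); (1, 1, 1, 1, 1, 0); (0, 0, 0, 0, 0, 3))


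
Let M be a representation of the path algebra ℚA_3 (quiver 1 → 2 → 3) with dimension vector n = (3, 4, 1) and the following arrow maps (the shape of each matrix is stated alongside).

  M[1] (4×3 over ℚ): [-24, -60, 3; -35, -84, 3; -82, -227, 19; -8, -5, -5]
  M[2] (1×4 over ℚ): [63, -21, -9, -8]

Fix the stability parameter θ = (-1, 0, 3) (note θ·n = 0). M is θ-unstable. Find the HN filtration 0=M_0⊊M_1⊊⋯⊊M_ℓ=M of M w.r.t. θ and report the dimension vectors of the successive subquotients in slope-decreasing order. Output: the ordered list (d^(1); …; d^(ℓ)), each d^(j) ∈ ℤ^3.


Via rank(M_{q-1}∘⋯∘M_p): M ≅ I[1,2]^2, I[1,3], I[2,2].
μ_θ-semistable layers: μ^(1)=3; μ^(2)=0; μ^(3)=-1

((0, 0, 1); (0, 4, 0); (3, 0, 0))


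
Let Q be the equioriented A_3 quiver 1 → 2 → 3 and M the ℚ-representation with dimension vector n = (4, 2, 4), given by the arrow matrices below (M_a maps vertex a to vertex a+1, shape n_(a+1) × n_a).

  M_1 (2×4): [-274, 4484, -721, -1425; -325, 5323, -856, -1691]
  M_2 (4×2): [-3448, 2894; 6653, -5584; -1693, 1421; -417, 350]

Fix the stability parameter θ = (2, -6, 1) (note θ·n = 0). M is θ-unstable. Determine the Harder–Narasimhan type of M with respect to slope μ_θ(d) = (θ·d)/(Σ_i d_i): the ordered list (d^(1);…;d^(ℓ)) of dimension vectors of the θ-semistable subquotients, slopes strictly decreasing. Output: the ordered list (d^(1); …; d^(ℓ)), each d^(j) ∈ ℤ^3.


Barcode: M ≅ I[1,1]^2, I[1,3]^2, I[3,3]^2. HN layers by μ_θ (3 steps, strictly decreasing):
  μ^(1)=2; μ^(2)=1; μ^(3)=-2

((2, 0, 0); (0, 0, 4); (2, 2, 0))


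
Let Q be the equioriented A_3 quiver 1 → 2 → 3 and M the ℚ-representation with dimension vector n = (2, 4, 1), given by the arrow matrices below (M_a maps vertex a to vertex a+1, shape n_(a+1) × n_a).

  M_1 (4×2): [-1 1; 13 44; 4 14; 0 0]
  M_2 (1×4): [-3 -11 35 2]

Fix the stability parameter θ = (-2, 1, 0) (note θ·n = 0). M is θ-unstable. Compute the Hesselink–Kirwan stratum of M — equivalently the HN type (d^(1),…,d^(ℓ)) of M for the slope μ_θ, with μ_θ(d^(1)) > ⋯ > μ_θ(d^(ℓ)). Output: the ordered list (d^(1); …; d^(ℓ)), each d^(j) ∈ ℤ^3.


Interval decomposition of M: I[1,2], I[1,3], I[2,2]^2.
HN type (ℓ=3): μ^(1)=1; μ^(2)=1/2; μ^(3)=-2

((0, 3, 0); (0, 1, 1); (2, 0, 0))


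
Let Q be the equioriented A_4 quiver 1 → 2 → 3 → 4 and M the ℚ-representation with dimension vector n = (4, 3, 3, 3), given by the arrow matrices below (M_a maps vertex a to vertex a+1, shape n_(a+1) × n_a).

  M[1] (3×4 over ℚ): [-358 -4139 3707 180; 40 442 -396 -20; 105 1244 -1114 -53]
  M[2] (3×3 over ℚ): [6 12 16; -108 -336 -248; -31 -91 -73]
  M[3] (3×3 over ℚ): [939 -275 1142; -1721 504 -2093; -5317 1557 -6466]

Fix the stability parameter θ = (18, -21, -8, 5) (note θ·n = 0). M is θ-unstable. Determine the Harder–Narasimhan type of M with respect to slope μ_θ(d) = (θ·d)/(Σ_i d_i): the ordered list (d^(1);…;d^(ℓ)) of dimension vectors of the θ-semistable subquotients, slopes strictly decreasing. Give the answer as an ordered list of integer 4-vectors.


Barcode: M ≅ I[1,1], I[1,2], I[1,4]^2, I[3,3], I[4,4]. HN layers by μ_θ (5 steps, strictly decreasing):
  μ^(1)=18; μ^(2)=5; μ^(3)=-3/2; μ^(4)=-11/3; μ^(5)=-8

((1, 0, 0, 0); (0, 0, 0, 3); (1, 1, 0, 0); (2, 2, 2, 0); (0, 0, 1, 0))


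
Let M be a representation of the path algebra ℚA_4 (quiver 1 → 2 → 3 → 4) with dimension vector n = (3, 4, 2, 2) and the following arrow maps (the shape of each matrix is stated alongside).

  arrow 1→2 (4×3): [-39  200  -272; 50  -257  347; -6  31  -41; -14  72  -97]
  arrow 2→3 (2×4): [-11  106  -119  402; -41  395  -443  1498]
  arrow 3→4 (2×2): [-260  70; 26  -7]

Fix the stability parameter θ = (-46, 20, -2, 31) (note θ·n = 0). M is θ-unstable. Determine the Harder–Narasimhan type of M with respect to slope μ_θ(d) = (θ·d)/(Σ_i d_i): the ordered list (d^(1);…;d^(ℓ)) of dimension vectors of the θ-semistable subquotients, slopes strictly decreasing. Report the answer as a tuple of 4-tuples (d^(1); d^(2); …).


Via rank(M_{q-1}∘⋯∘M_p): M ≅ I[1,2], I[1,3], I[1,4], I[2,2], I[4,4].
μ_θ-semistable layers: μ^(1)=31; μ^(2)=20; μ^(3)=9; μ^(4)=-46

((0, 0, 0, 2); (0, 2, 0, 0); (0, 2, 2, 0); (3, 0, 0, 0))


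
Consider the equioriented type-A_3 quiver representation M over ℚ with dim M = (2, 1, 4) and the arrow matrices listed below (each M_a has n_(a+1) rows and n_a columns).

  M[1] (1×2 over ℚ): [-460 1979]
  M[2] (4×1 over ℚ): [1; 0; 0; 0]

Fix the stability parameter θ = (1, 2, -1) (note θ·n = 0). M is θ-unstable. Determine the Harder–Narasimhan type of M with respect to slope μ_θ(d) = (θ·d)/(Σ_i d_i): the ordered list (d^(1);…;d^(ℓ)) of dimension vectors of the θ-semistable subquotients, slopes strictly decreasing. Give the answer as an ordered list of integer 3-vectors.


Interval decomposition of M: I[1,1], I[1,3], I[3,3]^3.
HN type (ℓ=3): μ^(1)=1; μ^(2)=2/3; μ^(3)=-1

((1, 0, 0); (1, 1, 1); (0, 0, 3))


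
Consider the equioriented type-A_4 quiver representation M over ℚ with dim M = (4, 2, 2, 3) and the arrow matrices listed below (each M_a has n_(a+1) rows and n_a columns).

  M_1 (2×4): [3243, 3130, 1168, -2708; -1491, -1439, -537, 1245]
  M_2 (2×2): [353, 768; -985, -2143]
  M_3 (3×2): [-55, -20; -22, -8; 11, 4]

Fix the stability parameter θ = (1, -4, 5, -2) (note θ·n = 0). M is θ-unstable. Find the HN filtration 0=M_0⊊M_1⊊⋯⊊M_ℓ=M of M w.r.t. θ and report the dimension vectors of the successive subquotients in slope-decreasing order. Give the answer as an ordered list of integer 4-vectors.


Interval decomposition of M: I[1,1]^2, I[1,3], I[1,4], I[4,4]^2.
HN type (ℓ=5): μ^(1)=5; μ^(2)=3/2; μ^(3)=1; μ^(4)=-3/2; μ^(5)=-2

((0, 0, 1, 0); (0, 0, 1, 1); (2, 0, 0, 0); (2, 2, 0, 0); (0, 0, 0, 2))


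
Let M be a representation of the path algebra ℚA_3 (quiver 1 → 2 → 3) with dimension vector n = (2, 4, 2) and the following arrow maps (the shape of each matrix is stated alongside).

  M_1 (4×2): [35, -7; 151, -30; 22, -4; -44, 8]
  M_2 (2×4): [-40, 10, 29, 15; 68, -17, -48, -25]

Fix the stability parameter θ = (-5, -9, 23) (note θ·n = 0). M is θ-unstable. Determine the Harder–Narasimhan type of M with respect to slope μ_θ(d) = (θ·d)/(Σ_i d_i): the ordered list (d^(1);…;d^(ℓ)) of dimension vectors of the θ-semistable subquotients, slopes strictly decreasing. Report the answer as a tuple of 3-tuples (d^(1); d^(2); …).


Barcode: M ≅ I[1,2], I[1,3], I[2,2], I[2,3]. HN layers by μ_θ (3 steps, strictly decreasing):
  μ^(1)=23; μ^(2)=-7; μ^(3)=-9

((0, 0, 2); (2, 2, 0); (0, 2, 0))


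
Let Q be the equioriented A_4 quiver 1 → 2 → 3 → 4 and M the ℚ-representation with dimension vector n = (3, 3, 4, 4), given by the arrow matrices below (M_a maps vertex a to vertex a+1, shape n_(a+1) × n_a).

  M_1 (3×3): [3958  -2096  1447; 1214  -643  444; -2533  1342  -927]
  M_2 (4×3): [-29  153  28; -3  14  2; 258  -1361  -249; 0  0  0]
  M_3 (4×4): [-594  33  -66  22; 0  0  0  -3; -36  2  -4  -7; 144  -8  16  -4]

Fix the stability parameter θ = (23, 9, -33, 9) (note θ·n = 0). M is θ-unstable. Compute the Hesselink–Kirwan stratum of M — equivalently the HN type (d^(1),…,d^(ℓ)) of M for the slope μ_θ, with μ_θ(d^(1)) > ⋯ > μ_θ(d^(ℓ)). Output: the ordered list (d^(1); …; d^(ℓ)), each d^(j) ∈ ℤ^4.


Via rank(M_{q-1}∘⋯∘M_p): M ≅ I[1,3]^2, I[1,4], I[3,4], I[4,4]^2.
μ_θ-semistable layers: μ^(1)=9; μ^(2)=-1/3; μ^(3)=-33

((0, 0, 0, 4); (3, 3, 3, 0); (0, 0, 1, 0))


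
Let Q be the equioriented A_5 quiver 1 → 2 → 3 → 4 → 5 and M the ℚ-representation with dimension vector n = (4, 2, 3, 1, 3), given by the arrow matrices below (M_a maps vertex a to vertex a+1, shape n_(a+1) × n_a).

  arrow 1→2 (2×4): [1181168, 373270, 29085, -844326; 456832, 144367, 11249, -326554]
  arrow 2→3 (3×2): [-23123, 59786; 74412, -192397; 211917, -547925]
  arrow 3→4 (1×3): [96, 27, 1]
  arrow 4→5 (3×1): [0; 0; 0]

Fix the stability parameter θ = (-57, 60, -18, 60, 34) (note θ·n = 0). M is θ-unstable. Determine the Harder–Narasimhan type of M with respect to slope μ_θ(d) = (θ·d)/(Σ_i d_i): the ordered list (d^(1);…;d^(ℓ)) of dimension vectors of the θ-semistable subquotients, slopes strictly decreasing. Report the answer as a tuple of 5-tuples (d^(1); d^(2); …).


Interval decomposition of M: I[1,1]^2, I[1,3], I[1,4], I[3,3], I[5,5]^3.
HN type (ℓ=5): μ^(1)=60; μ^(2)=34; μ^(3)=21; μ^(4)=-18; μ^(5)=-57

((0, 0, 0, 1, 0); (0, 0, 0, 0, 3); (0, 2, 2, 0, 0); (0, 0, 1, 0, 0); (4, 0, 0, 0, 0))


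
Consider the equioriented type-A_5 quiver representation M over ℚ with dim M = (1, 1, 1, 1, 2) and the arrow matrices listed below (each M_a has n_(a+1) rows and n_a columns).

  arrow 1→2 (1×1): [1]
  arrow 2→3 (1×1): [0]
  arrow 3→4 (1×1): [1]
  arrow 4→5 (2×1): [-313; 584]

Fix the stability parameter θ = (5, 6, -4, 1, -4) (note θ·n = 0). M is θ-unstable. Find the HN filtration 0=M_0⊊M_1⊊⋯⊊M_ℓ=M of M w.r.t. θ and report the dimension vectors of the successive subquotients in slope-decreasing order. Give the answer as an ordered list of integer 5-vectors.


Barcode: M ≅ I[1,2], I[3,5], I[5,5]. HN layers by μ_θ (4 steps, strictly decreasing):
  μ^(1)=6; μ^(2)=5; μ^(3)=-3/2; μ^(4)=-4

((0, 1, 0, 0, 0); (1, 0, 0, 0, 0); (0, 0, 0, 1, 1); (0, 0, 1, 0, 1))


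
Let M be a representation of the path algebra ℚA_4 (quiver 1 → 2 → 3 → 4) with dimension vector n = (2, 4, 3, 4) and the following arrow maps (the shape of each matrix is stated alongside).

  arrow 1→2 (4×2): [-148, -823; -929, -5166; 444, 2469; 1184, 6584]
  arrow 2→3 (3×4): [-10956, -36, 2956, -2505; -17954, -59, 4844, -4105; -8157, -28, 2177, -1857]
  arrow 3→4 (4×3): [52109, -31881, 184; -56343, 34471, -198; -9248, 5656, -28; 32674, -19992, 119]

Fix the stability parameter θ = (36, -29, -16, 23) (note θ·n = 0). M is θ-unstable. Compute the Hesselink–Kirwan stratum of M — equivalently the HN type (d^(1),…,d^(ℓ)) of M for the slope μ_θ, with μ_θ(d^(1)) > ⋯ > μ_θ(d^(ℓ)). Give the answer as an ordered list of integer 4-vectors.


Barcode: M ≅ I[1,2], I[1,4], I[2,3], I[2,4], I[4,4]^2. HN layers by μ_θ (5 steps, strictly decreasing):
  μ^(1)=23; μ^(2)=7/2; μ^(3)=-3; μ^(4)=-16; μ^(5)=-29

((0, 0, 0, 4); (1, 1, 0, 0); (1, 1, 1, 0); (0, 0, 2, 0); (0, 2, 0, 0))


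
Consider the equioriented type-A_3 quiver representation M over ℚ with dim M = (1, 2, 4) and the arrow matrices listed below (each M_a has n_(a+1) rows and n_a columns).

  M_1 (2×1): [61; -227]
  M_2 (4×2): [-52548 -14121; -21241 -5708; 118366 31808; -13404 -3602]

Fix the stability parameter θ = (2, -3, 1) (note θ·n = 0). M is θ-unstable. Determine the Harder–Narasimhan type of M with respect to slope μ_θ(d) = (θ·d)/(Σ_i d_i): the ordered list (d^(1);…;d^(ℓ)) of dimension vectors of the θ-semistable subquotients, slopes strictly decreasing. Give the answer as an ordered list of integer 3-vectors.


Interval decomposition of M: I[1,3], I[2,3], I[3,3]^2.
HN type (ℓ=3): μ^(1)=1; μ^(2)=-1/2; μ^(3)=-3

((0, 0, 4); (1, 1, 0); (0, 1, 0))


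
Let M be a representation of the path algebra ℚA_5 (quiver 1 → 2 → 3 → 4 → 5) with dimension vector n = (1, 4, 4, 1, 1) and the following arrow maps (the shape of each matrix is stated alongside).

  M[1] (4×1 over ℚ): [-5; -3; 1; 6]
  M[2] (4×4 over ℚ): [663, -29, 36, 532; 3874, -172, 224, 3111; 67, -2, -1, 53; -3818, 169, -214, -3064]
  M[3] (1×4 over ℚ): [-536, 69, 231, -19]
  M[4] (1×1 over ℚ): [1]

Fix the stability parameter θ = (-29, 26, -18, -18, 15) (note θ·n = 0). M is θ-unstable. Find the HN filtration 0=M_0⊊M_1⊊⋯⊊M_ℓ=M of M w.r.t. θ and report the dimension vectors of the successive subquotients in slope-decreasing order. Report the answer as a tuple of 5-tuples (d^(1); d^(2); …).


Barcode: M ≅ I[1,5], I[2,3]^3. HN layers by μ_θ (4 steps, strictly decreasing):
  μ^(1)=15; μ^(2)=4; μ^(3)=-10/3; μ^(4)=-29

((0, 0, 0, 0, 1); (0, 3, 3, 0, 0); (0, 1, 1, 1, 0); (1, 0, 0, 0, 0))


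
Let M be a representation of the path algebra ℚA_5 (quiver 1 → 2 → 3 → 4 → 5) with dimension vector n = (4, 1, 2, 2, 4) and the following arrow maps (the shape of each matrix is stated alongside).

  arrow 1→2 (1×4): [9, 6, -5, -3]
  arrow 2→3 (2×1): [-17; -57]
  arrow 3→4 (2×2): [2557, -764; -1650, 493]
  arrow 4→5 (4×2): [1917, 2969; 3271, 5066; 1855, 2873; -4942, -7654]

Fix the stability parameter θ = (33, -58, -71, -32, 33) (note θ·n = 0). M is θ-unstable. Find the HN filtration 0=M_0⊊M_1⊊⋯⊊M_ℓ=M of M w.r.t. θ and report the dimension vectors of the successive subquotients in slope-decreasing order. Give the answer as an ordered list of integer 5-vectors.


Via rank(M_{q-1}∘⋯∘M_p): M ≅ I[1,1]^3, I[1,5], I[3,5], I[5,5]^2.
μ_θ-semistable layers: μ^(1)=33; μ^(2)=-32; μ^(3)=-71

((3, 0, 0, 0, 4); (1, 1, 1, 2, 0); (0, 0, 1, 0, 0))


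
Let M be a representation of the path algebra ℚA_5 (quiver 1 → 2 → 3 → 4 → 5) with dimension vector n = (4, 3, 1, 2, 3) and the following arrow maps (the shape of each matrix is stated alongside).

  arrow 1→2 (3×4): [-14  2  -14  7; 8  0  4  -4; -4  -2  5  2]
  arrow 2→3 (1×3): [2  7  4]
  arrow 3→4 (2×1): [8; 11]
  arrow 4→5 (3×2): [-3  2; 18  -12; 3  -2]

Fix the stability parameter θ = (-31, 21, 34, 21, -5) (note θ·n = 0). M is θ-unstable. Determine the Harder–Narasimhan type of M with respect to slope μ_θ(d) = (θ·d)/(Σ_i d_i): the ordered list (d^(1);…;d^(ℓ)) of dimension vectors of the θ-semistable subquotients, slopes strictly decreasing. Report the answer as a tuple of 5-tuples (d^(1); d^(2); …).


Interval decomposition of M: I[1,1]^2, I[1,2], I[1,5], I[2,2], I[4,4], I[5,5]^2.
HN type (ℓ=4): μ^(1)=21; μ^(2)=71/4; μ^(3)=-5; μ^(4)=-31

((0, 2, 0, 1, 0); (0, 1, 1, 1, 1); (0, 0, 0, 0, 2); (4, 0, 0, 0, 0))


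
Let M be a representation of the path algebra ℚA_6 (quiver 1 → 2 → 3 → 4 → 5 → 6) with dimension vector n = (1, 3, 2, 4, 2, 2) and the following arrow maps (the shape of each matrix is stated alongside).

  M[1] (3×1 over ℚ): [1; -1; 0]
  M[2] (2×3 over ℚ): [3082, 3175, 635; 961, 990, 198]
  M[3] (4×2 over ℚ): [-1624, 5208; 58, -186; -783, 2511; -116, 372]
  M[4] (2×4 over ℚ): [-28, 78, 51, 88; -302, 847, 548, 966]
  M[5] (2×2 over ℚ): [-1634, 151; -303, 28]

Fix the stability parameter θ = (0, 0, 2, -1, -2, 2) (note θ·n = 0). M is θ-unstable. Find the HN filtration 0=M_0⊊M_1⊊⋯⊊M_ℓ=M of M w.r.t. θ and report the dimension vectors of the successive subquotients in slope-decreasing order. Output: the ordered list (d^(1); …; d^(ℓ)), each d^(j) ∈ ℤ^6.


Via rank(M_{q-1}∘⋯∘M_p): M ≅ I[1,3], I[2,2], I[2,6], I[4,4]^2, I[4,6].
μ_θ-semistable layers: μ^(1)=2; μ^(2)=0; μ^(3)=-1/4; μ^(4)=-1; μ^(5)=-3/2

((0, 0, 1, 0, 0, 2); (1, 2, 0, 0, 0, 0); (0, 1, 1, 1, 1, 0); (0, 0, 0, 2, 0, 0); (0, 0, 0, 1, 1, 0))


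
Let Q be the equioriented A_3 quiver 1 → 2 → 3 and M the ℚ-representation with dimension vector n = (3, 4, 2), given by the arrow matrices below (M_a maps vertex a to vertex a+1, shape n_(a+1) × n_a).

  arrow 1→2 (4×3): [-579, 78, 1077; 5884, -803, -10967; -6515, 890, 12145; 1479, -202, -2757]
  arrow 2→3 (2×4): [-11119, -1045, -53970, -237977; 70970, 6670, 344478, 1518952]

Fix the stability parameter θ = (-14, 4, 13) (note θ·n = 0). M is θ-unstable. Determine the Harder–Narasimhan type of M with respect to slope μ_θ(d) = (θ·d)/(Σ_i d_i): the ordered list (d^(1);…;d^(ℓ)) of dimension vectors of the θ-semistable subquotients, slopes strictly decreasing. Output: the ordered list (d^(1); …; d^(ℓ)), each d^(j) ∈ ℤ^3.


Via rank(M_{q-1}∘⋯∘M_p): M ≅ I[1,1], I[1,3]^2, I[2,2]^2.
μ_θ-semistable layers: μ^(1)=13; μ^(2)=4; μ^(3)=-14

((0, 0, 2); (0, 4, 0); (3, 0, 0))


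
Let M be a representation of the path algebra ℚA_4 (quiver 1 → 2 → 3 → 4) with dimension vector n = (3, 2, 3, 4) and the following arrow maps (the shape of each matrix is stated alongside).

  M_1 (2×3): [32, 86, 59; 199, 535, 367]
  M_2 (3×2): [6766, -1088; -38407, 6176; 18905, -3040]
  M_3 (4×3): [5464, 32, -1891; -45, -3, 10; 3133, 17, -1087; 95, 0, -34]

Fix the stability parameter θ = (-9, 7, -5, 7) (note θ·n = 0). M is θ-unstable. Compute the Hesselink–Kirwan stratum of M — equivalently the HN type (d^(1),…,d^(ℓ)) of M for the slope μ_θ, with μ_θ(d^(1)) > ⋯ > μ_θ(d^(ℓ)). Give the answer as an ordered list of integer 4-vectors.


Barcode: M ≅ I[1,1], I[1,2], I[1,4], I[3,4]^2, I[4,4]. HN layers by μ_θ (4 steps, strictly decreasing):
  μ^(1)=7; μ^(2)=1; μ^(3)=-5; μ^(4)=-9

((0, 1, 0, 4); (0, 1, 1, 0); (0, 0, 2, 0); (3, 0, 0, 0))


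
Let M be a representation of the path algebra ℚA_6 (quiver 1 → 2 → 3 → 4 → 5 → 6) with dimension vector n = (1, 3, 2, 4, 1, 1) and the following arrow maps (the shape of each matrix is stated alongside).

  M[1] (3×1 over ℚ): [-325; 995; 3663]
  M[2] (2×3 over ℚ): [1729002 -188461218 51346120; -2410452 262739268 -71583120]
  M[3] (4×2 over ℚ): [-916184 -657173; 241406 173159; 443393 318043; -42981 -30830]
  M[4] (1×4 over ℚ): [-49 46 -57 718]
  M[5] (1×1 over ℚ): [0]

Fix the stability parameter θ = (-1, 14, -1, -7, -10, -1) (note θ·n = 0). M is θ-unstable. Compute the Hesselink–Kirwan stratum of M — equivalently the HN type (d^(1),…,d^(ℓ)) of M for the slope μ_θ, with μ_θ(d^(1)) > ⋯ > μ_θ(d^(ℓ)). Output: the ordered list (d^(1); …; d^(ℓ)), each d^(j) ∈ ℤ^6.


Via rank(M_{q-1}∘⋯∘M_p): M ≅ I[1,2], I[2,2], I[2,5], I[3,4], I[4,4]^2, I[6,6].
μ_θ-semistable layers: μ^(1)=14; μ^(2)=-1; μ^(3)=-4; μ^(4)=-7

((0, 2, 0, 0, 0, 0); (1, 1, 1, 1, 1, 1); (0, 0, 1, 1, 0, 0); (0, 0, 0, 2, 0, 0))


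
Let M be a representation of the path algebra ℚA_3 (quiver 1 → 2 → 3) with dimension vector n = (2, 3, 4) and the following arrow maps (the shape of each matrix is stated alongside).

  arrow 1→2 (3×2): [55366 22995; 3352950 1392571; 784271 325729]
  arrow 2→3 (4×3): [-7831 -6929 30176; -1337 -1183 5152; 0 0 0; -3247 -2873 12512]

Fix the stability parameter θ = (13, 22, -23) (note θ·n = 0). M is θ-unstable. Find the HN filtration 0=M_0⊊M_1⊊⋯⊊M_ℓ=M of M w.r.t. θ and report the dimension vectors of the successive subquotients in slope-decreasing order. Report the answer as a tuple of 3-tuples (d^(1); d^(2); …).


Barcode: M ≅ I[1,2]^2, I[2,3], I[3,3]^3. HN layers by μ_θ (4 steps, strictly decreasing):
  μ^(1)=22; μ^(2)=13; μ^(3)=-1/2; μ^(4)=-23

((0, 2, 0); (2, 0, 0); (0, 1, 1); (0, 0, 3))


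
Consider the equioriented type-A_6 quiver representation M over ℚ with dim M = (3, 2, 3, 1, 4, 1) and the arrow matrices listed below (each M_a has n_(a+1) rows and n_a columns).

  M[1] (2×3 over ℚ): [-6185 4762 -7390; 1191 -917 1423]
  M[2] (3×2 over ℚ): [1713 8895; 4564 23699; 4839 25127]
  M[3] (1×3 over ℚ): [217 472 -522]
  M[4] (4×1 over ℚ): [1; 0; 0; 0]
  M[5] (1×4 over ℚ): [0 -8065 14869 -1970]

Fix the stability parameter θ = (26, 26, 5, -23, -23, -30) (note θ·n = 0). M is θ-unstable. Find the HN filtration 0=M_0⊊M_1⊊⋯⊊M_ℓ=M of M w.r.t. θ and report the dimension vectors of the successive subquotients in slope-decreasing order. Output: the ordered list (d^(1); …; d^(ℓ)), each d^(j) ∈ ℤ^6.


Interval decomposition of M: I[1,1], I[1,3], I[1,5], I[3,3], I[5,5]^2, I[5,6].
HN type (ℓ=6): μ^(1)=26; μ^(2)=19; μ^(3)=5; μ^(4)=11/5; μ^(5)=-23; μ^(6)=-53/2

((1, 0, 0, 0, 0, 0); (1, 1, 1, 0, 0, 0); (0, 0, 1, 0, 0, 0); (1, 1, 1, 1, 1, 0); (0, 0, 0, 0, 2, 0); (0, 0, 0, 0, 1, 1))


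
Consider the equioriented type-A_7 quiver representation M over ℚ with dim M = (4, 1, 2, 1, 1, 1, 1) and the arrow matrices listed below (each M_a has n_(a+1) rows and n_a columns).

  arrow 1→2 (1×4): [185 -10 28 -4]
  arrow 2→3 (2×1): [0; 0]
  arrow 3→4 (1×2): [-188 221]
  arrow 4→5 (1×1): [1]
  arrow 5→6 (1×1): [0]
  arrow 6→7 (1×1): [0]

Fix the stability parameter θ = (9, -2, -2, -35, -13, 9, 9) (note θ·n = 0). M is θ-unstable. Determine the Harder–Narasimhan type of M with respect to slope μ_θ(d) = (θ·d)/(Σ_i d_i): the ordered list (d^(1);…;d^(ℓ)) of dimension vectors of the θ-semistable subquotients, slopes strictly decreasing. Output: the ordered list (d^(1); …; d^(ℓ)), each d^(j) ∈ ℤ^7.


Barcode: M ≅ I[1,1]^3, I[1,2], I[3,3], I[3,5], I[6,6], I[7,7]. HN layers by μ_θ (5 steps, strictly decreasing):
  μ^(1)=9; μ^(2)=7/2; μ^(3)=-2; μ^(4)=-13; μ^(5)=-37/2

((3, 0, 0, 0, 0, 1, 1); (1, 1, 0, 0, 0, 0, 0); (0, 0, 1, 0, 0, 0, 0); (0, 0, 0, 0, 1, 0, 0); (0, 0, 1, 1, 0, 0, 0))


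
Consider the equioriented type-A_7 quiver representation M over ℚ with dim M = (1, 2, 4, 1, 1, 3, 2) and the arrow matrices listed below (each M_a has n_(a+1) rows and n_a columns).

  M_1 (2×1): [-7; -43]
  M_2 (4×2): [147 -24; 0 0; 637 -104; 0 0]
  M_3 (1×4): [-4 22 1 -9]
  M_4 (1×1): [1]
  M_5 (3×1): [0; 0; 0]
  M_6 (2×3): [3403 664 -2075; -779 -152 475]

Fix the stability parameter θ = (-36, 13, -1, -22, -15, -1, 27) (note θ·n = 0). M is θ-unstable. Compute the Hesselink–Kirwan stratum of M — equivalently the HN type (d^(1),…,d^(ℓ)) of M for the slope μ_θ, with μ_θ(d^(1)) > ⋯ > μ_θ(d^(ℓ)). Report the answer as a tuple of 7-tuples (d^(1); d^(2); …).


Interval decomposition of M: I[1,5], I[2,2], I[3,3]^3, I[6,6]^2, I[6,7], I[7,7].
HN type (ℓ=5): μ^(1)=27; μ^(2)=13; μ^(3)=-1; μ^(4)=-25/4; μ^(5)=-36

((0, 0, 0, 0, 0, 0, 2); (0, 1, 0, 0, 0, 0, 0); (0, 0, 3, 0, 0, 3, 0); (0, 1, 1, 1, 1, 0, 0); (1, 0, 0, 0, 0, 0, 0))


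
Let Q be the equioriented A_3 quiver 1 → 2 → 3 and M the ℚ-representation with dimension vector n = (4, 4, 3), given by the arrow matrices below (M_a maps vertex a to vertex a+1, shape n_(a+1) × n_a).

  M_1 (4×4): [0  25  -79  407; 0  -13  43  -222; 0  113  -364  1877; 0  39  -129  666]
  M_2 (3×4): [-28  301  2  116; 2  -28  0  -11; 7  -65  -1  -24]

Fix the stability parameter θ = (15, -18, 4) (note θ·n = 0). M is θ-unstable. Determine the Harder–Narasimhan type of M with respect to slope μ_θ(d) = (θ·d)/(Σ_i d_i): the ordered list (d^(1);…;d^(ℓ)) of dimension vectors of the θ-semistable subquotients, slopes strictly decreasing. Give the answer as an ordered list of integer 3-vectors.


Barcode: M ≅ I[1,1], I[1,3]^3, I[2,2]. HN layers by μ_θ (4 steps, strictly decreasing):
  μ^(1)=15; μ^(2)=4; μ^(3)=-3/2; μ^(4)=-18

((1, 0, 0); (0, 0, 3); (3, 3, 0); (0, 1, 0))


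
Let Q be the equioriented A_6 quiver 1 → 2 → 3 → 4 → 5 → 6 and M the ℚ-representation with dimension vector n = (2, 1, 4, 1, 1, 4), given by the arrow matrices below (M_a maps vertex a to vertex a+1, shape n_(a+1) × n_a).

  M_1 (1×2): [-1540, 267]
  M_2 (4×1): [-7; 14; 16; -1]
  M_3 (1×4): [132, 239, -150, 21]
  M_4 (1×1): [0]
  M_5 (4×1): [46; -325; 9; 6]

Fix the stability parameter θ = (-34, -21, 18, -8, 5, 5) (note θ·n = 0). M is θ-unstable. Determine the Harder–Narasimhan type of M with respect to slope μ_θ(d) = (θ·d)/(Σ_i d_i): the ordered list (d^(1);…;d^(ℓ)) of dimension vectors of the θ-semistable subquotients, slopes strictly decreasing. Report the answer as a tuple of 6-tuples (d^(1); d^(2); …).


Barcode: M ≅ I[1,1], I[1,4], I[3,3]^3, I[5,6], I[6,6]^3. HN layers by μ_θ (4 steps, strictly decreasing):
  μ^(1)=18; μ^(2)=5; μ^(3)=-21; μ^(4)=-34

((0, 0, 3, 0, 0, 0); (0, 0, 1, 1, 1, 4); (0, 1, 0, 0, 0, 0); (2, 0, 0, 0, 0, 0))


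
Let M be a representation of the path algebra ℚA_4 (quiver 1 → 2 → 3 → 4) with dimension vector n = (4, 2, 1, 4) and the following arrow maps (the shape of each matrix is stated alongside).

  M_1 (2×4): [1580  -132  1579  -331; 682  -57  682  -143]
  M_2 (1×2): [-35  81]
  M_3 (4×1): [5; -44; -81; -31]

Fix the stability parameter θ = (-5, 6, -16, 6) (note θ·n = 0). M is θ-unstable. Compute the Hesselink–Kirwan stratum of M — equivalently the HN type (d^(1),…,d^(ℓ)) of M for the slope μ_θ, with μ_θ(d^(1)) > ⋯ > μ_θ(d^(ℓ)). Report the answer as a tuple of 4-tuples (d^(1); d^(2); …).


Barcode: M ≅ I[1,1]^2, I[1,2], I[1,4], I[4,4]^3. HN layers by μ_θ (2 steps, strictly decreasing):
  μ^(1)=6; μ^(2)=-5

((0, 1, 0, 4); (4, 1, 1, 0))


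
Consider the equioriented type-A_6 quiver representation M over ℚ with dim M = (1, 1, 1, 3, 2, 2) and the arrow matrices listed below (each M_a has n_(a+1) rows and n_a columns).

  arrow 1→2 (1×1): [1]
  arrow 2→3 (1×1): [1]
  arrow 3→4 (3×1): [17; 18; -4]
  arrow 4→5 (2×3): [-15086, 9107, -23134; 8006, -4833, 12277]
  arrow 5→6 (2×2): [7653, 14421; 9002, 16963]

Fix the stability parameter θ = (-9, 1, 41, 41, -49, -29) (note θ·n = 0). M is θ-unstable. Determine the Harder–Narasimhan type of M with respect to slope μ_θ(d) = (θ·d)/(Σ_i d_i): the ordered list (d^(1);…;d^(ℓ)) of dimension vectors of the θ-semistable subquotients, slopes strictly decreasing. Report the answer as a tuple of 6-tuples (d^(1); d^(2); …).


Via rank(M_{q-1}∘⋯∘M_p): M ≅ I[1,4], I[4,6]^2.
μ_θ-semistable layers: μ^(1)=41; μ^(2)=1; μ^(3)=-9; μ^(4)=-37/3

((0, 0, 1, 1, 0, 0); (0, 1, 0, 0, 0, 0); (1, 0, 0, 0, 0, 0); (0, 0, 0, 2, 2, 2))


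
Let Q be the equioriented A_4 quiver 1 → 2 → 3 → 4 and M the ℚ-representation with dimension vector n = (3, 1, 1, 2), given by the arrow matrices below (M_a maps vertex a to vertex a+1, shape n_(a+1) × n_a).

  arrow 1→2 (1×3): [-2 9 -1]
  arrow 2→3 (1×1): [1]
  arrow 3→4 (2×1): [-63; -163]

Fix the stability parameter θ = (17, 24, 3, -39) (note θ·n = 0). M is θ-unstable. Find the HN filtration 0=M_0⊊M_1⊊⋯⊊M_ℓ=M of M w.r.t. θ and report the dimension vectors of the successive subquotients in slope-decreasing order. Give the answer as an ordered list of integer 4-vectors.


Via rank(M_{q-1}∘⋯∘M_p): M ≅ I[1,1]^2, I[1,4], I[4,4].
μ_θ-semistable layers: μ^(1)=17; μ^(2)=5/4; μ^(3)=-39

((2, 0, 0, 0); (1, 1, 1, 1); (0, 0, 0, 1))


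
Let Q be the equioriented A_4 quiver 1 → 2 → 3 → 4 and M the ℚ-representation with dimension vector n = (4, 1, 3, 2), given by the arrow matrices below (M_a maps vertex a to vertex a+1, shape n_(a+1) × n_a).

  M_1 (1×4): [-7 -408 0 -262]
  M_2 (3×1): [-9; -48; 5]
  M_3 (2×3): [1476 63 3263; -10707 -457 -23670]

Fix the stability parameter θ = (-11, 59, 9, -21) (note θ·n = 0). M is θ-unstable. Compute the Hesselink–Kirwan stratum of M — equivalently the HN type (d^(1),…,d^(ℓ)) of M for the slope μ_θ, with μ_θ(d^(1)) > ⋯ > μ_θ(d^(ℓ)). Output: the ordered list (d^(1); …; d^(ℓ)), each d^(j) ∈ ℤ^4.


Via rank(M_{q-1}∘⋯∘M_p): M ≅ I[1,1]^3, I[1,4], I[3,3], I[3,4].
μ_θ-semistable layers: μ^(1)=47/3; μ^(2)=9; μ^(3)=-6; μ^(4)=-11

((0, 1, 1, 1); (0, 0, 1, 0); (0, 0, 1, 1); (4, 0, 0, 0))


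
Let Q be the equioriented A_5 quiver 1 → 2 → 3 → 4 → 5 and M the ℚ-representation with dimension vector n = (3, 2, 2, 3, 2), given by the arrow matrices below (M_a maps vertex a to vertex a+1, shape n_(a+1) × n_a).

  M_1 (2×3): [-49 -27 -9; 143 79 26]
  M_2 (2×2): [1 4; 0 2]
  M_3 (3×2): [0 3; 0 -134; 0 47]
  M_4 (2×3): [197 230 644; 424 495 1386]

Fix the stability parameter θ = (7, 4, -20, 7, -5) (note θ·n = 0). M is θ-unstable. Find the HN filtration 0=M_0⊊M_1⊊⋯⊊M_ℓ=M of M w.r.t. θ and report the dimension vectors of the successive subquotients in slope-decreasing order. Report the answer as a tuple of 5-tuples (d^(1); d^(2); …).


Interval decomposition of M: I[1,1], I[1,3], I[1,5], I[4,4], I[4,5].
HN type (ℓ=3): μ^(1)=7; μ^(2)=1; μ^(3)=-3

((1, 0, 0, 1, 0); (0, 0, 0, 2, 2); (2, 2, 2, 0, 0))


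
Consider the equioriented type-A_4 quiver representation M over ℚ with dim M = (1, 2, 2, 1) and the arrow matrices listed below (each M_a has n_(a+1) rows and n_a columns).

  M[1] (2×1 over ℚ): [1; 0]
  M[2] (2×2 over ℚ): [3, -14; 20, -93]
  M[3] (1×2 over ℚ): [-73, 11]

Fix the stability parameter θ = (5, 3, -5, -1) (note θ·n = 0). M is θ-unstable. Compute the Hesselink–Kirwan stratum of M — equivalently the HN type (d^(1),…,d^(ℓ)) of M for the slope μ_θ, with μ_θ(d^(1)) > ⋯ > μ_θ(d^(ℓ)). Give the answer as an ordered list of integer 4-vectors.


Barcode: M ≅ I[1,4], I[2,3]. HN layers by μ_θ (2 steps, strictly decreasing):
  μ^(1)=1/2; μ^(2)=-1

((1, 1, 1, 1); (0, 1, 1, 0))


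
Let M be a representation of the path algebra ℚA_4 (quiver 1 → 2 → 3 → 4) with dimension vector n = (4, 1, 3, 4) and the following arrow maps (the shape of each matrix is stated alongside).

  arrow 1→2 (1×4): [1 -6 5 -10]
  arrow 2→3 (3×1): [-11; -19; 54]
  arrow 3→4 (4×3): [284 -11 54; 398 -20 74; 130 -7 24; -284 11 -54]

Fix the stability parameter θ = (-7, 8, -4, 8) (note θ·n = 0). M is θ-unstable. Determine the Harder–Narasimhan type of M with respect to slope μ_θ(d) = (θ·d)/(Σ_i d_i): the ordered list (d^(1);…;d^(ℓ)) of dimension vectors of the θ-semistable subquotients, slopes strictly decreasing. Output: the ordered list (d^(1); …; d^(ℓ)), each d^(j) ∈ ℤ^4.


Interval decomposition of M: I[1,1]^3, I[1,4], I[3,3], I[3,4], I[4,4]^2.
HN type (ℓ=4): μ^(1)=8; μ^(2)=2; μ^(3)=-4; μ^(4)=-7

((0, 0, 0, 4); (0, 1, 1, 0); (0, 0, 2, 0); (4, 0, 0, 0))


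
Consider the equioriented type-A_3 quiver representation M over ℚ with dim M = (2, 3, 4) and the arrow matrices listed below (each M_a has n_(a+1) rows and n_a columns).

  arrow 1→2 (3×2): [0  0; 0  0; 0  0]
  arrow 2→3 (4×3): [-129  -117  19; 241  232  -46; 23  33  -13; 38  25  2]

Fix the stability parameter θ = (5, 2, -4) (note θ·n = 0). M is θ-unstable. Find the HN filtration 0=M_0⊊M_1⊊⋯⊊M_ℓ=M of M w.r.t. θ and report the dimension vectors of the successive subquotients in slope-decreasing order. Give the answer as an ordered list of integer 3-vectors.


Interval decomposition of M: I[1,1]^2, I[2,3]^3, I[3,3].
HN type (ℓ=3): μ^(1)=5; μ^(2)=-1; μ^(3)=-4

((2, 0, 0); (0, 3, 3); (0, 0, 1))


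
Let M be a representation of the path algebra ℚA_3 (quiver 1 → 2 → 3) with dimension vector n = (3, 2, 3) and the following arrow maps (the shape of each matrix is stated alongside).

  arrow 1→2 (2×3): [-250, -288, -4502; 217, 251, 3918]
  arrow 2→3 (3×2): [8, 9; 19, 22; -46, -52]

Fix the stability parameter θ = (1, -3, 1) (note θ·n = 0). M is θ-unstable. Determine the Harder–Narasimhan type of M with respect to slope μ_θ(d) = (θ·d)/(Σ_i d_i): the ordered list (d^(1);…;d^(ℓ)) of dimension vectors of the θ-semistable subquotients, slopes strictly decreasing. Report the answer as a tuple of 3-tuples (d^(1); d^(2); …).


Interval decomposition of M: I[1,1], I[1,3]^2, I[3,3].
HN type (ℓ=2): μ^(1)=1; μ^(2)=-1

((1, 0, 3); (2, 2, 0))
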